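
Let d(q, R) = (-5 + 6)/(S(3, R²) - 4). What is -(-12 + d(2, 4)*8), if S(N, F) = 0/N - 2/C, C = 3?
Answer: 96/7 ≈ 13.714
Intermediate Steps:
S(N, F) = -⅔ (S(N, F) = 0/N - 2/3 = 0 - 2*⅓ = 0 - ⅔ = -⅔)
d(q, R) = -3/14 (d(q, R) = (-5 + 6)/(-⅔ - 4) = 1/(-14/3) = 1*(-3/14) = -3/14)
-(-12 + d(2, 4)*8) = -(-12 - 3/14*8) = -(-12 - 12/7) = -1*(-96/7) = 96/7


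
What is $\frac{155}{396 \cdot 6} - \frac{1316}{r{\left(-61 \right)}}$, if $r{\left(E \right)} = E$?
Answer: $\frac{3136271}{144936} \approx 21.639$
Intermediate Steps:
$\frac{155}{396 \cdot 6} - \frac{1316}{r{\left(-61 \right)}} = \frac{155}{396 \cdot 6} - \frac{1316}{-61} = \frac{155}{2376} - - \frac{1316}{61} = 155 \cdot \frac{1}{2376} + \frac{1316}{61} = \frac{155}{2376} + \frac{1316}{61} = \frac{3136271}{144936}$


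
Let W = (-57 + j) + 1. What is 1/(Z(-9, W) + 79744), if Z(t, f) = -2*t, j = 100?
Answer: 1/79762 ≈ 1.2537e-5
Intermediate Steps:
W = 44 (W = (-57 + 100) + 1 = 43 + 1 = 44)
1/(Z(-9, W) + 79744) = 1/(-2*(-9) + 79744) = 1/(18 + 79744) = 1/79762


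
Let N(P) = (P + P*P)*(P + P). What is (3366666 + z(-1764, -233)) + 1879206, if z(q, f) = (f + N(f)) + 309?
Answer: -19944148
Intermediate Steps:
N(P) = 2*P*(P + P**2) (N(P) = (P + P**2)*(2*P) = 2*P*(P + P**2))
z(q, f) = 309 + f + 2*f**2*(1 + f) (z(q, f) = (f + 2*f**2*(1 + f)) + 309 = 309 + f + 2*f**2*(1 + f))
(3366666 + z(-1764, -233)) + 1879206 = (3366666 + (309 - 233 + 2*(-233)**2*(1 - 233))) + 1879206 = (3366666 + (309 - 233 + 2*54289*(-232))) + 1879206 = (3366666 + (309 - 233 - 25190096)) + 1879206 = (3366666 - 25190020) + 1879206 = -21823354 + 1879206 = -19944148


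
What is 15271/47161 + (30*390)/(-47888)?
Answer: 44878487/564611492 ≈ 0.079486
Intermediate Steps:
15271/47161 + (30*390)/(-47888) = 15271*(1/47161) + 11700*(-1/47888) = 15271/47161 - 2925/11972 = 44878487/564611492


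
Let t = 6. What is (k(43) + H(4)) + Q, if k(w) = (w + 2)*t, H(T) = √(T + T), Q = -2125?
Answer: -1855 + 2*√2 ≈ -1852.2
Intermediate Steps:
H(T) = √2*√T (H(T) = √(2*T) = √2*√T)
k(w) = 12 + 6*w (k(w) = (w + 2)*6 = (2 + w)*6 = 12 + 6*w)
(k(43) + H(4)) + Q = ((12 + 6*43) + √2*√4) - 2125 = ((12 + 258) + √2*2) - 2125 = (270 + 2*√2) - 2125 = -1855 + 2*√2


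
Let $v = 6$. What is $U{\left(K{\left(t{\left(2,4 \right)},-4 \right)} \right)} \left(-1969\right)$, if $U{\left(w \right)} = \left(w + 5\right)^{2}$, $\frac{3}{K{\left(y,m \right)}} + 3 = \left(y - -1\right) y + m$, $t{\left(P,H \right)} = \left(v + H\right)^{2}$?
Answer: $- \frac{5015080458256}{101868649} \approx -49231.0$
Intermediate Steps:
$t{\left(P,H \right)} = \left(6 + H\right)^{2}$
$K{\left(y,m \right)} = \frac{3}{-3 + m + y \left(1 + y\right)}$ ($K{\left(y,m \right)} = \frac{3}{-3 + \left(\left(y - -1\right) y + m\right)} = \frac{3}{-3 + \left(\left(y + 1\right) y + m\right)} = \frac{3}{-3 + \left(\left(1 + y\right) y + m\right)} = \frac{3}{-3 + \left(y \left(1 + y\right) + m\right)} = \frac{3}{-3 + \left(m + y \left(1 + y\right)\right)} = \frac{3}{-3 + m + y \left(1 + y\right)}$)
$U{\left(w \right)} = \left(5 + w\right)^{2}$
$U{\left(K{\left(t{\left(2,4 \right)},-4 \right)} \right)} \left(-1969\right) = \left(5 + \frac{3}{-3 - 4 + \left(6 + 4\right)^{2} + \left(\left(6 + 4\right)^{2}\right)^{2}}\right)^{2} \left(-1969\right) = \left(5 + \frac{3}{-3 - 4 + 10^{2} + \left(10^{2}\right)^{2}}\right)^{2} \left(-1969\right) = \left(5 + \frac{3}{-3 - 4 + 100 + 100^{2}}\right)^{2} \left(-1969\right) = \left(5 + \frac{3}{-3 - 4 + 100 + 10000}\right)^{2} \left(-1969\right) = \left(5 + \frac{3}{10093}\right)^{2} \left(-1969\right) = \left(\frac{50468}{10093}\right)^{2} \left(-1969\right) = \frac{2547019024}{101868649} \left(-1969\right) = - \frac{5015080458256}{101868649}$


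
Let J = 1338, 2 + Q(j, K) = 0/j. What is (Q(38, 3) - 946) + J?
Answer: 390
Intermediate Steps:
Q(j, K) = -2 (Q(j, K) = -2 + 0/j = -2 + 0 = -2)
(Q(38, 3) - 946) + J = (-2 - 946) + 1338 = -948 + 1338 = 390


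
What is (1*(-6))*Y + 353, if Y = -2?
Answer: 365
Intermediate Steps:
(1*(-6))*Y + 353 = (1*(-6))*(-2) + 353 = -6*(-2) + 353 = 12 + 353 = 365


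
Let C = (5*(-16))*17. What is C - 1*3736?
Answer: -5096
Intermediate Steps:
C = -1360 (C = -80*17 = -1360)
C - 1*3736 = -1360 - 1*3736 = -1360 - 3736 = -5096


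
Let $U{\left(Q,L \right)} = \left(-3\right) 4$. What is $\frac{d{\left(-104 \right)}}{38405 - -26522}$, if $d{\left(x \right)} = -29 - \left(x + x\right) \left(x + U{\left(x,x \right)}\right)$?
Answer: $- \frac{24157}{64927} \approx -0.37206$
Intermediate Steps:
$U{\left(Q,L \right)} = -12$
$d{\left(x \right)} = -29 - 2 x \left(-12 + x\right)$ ($d{\left(x \right)} = -29 - \left(x + x\right) \left(x - 12\right) = -29 - 2 x \left(-12 + x\right)$)
$\frac{d{\left(-104 \right)}}{38405 - -26522} = \frac{-29 - 2 \left(-104\right)^{2} + 24 \left(-104\right)}{38405 - -26522} = \frac{-29 - 21632 - 2496}{38405 + 26522} = \frac{-29 - 21632 - 2496}{64927} = \left(-24157\right) \frac{1}{64927} = - \frac{24157}{64927}$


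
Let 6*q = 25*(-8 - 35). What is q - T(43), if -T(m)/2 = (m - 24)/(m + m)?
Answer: -46111/258 ≈ -178.72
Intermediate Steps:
T(m) = -(-24 + m)/m (T(m) = -2*(m - 24)/(m + m) = -2*(-24 + m)/(2*m) = -2*(-24 + m)*1/(2*m) = -(-24 + m)/m)
q = -1075/6 (q = (25*(-8 - 35))/6 = (25*(-43))/6 = (⅙)*(-1075) = -1075/6 ≈ -179.17)
q - T(43) = -1075/6 - (24 - 1*43)/43 = -1075/6 - (24 - 43)/43 = -1075/6 - (-19)/43 = -1075/6 - 1*(-19/43) = -1075/6 + 19/43 = -46111/258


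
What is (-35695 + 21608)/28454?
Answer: -14087/28454 ≈ -0.49508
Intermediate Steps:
(-35695 + 21608)/28454 = -14087*1/28454 = -14087/28454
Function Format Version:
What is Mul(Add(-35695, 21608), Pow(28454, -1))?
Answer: Rational(-14087, 28454) ≈ -0.49508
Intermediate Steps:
Mul(Add(-35695, 21608), Pow(28454, -1)) = Mul(-14087, Rational(1, 28454)) = Rational(-14087, 28454)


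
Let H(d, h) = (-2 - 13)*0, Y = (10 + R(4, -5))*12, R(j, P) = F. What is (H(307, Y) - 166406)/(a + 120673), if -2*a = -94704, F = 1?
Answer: -166406/168025 ≈ -0.99036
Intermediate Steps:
a = 47352 (a = -½*(-94704) = 47352)
R(j, P) = 1
Y = 132 (Y = (10 + 1)*12 = 11*12 = 132)
H(d, h) = 0 (H(d, h) = -15*0 = 0)
(H(307, Y) - 166406)/(a + 120673) = (0 - 166406)/(47352 + 120673) = -166406/168025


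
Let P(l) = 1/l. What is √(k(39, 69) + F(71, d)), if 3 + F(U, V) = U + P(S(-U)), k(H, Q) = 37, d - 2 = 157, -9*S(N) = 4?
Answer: √411/2 ≈ 10.137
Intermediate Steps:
S(N) = -4/9 (S(N) = -⅑*4 = -4/9)
d = 159 (d = 2 + 157 = 159)
F(U, V) = -21/4 + U (F(U, V) = -3 + (U + 1/(-4/9)) = -3 + (U - 9/4) = -3 + (-9/4 + U) = -21/4 + U)
√(k(39, 69) + F(71, d)) = √(37 + (-21/4 + 71)) = √(37 + 263/4) = √(411/4) = √411/2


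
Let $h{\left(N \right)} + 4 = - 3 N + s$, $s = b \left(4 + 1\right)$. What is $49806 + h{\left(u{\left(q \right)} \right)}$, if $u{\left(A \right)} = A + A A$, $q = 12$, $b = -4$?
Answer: $49314$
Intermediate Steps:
$u{\left(A \right)} = A + A^{2}$
$s = -20$ ($s = - 4 \left(4 + 1\right) = \left(-4\right) 5 = -20$)
$h{\left(N \right)} = -24 - 3 N$ ($h{\left(N \right)} = -4 - \left(20 + 3 N\right) = -24 - 3 N$)
$49806 + h{\left(u{\left(q \right)} \right)} = 49806 - \left(24 + 3 \cdot 12 \left(1 + 12\right)\right) = 49806 - \left(24 + 3 \cdot 12 \cdot 13\right) = 49806 - 492 = 49314$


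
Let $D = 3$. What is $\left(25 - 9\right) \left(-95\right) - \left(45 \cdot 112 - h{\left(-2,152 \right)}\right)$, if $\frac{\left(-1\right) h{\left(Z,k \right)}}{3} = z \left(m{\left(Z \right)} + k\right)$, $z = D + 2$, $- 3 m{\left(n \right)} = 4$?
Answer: $-8820$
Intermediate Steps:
$m{\left(n \right)} = - \frac{4}{3}$ ($m{\left(n \right)} = \left(- \frac{1}{3}\right) 4 = - \frac{4}{3}$)
$z = 5$ ($z = 3 + 2 = 5$)
$h{\left(Z,k \right)} = 20 - 15 k$ ($h{\left(Z,k \right)} = - 3 \cdot 5 \left(- \frac{4}{3} + k\right) = - 3 \left(- \frac{20}{3} + 5 k\right) = 20 - 15 k$)
$\left(25 - 9\right) \left(-95\right) - \left(45 \cdot 112 - h{\left(-2,152 \right)}\right) = \left(25 - 9\right) \left(-95\right) - \left(45 \cdot 112 - \left(20 - 2280\right)\right) = 16 \left(-95\right) - \left(5040 - \left(20 - 2280\right)\right) = -1520 - \left(5040 - -2260\right) = -1520 - \left(5040 + 2260\right) = -1520 - 7300 = -8820$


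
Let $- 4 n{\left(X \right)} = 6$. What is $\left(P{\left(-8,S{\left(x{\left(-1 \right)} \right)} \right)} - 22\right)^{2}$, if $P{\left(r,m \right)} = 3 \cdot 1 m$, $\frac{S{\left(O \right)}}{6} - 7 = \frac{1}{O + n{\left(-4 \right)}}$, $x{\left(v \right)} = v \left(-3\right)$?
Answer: $13456$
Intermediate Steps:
$x{\left(v \right)} = - 3 v$
$n{\left(X \right)} = - \frac{3}{2}$ ($n{\left(X \right)} = \left(- \frac{1}{4}\right) 6 = - \frac{3}{2}$)
$S{\left(O \right)} = 42 + \frac{6}{- \frac{3}{2} + O}$ ($S{\left(O \right)} = 42 + \frac{6}{O - \frac{3}{2}} = 42 + \frac{6}{- \frac{3}{2} + O}$)
$P{\left(r,m \right)} = 3 m$
$\left(P{\left(-8,S{\left(x{\left(-1 \right)} \right)} \right)} - 22\right)^{2} = \left(3 \frac{6 \left(-19 + 14 \left(\left(-3\right) \left(-1\right)\right)\right)}{-3 + 2 \left(\left(-3\right) \left(-1\right)\right)} - 22\right)^{2} = \left(3 \frac{6 \left(-19 + 14 \cdot 3\right)}{-3 + 2 \cdot 3} - 22\right)^{2} = \left(3 \frac{6 \left(-19 + 42\right)}{-3 + 6} - 22\right)^{2} = \left(3 \cdot 6 \cdot \frac{1}{3} \cdot 23 - 22\right)^{2} = \left(3 \cdot 46 - 22\right)^{2} = \left(138 - 22\right)^{2} = 116^{2} = 13456$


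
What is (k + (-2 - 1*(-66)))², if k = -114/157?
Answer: 98684356/24649 ≈ 4003.6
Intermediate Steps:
k = -114/157 (k = -114*1/157 = -114/157 ≈ -0.72611)
(k + (-2 - 1*(-66)))² = (-114/157 + (-2 - 1*(-66)))² = (-114/157 + (-2 + 66))² = (-114/157 + 64)² = (9934/157)² = 98684356/24649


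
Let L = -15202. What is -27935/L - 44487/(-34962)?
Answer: 137746237/44291027 ≈ 3.1100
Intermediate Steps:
-27935/L - 44487/(-34962) = -27935/(-15202) - 44487/(-34962) = -27935*(-1/15202) - 44487*(-1/34962) = 27935/15202 + 14829/11654 = 137746237/44291027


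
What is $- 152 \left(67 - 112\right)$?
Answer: $6840$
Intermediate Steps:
$- 152 \left(67 - 112\right) = \left(-152\right) \left(-45\right) = 6840$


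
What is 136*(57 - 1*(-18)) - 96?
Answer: 10104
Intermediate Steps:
136*(57 - 1*(-18)) - 96 = 136*(57 + 18) - 96 = 136*75 - 96 = 10200 - 96 = 10104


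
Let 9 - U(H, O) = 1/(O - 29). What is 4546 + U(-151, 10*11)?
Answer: 368954/81 ≈ 4555.0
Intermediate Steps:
U(H, O) = 9 - 1/(-29 + O) (U(H, O) = 9 - 1/(O - 29) = 9 - 1/(-29 + O))
4546 + U(-151, 10*11) = 4546 + (-262 + 9*(10*11))/(-29 + 10*11) = 4546 + (-262 + 9*110)/(-29 + 110) = 4546 + (-262 + 990)/81 = 4546 + (1/81)*728 = 4546 + 728/81 = 368954/81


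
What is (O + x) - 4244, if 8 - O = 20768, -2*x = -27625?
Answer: -22383/2 ≈ -11192.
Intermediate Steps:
x = 27625/2 (x = -½*(-27625) = 27625/2 ≈ 13813.)
O = -20760 (O = 8 - 1*20768 = 8 - 20768 = -20760)
(O + x) - 4244 = (-20760 + 27625/2) - 4244 = -13895/2 - 4244 = -22383/2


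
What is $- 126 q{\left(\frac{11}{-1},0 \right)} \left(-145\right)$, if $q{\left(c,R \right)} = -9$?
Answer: $-164430$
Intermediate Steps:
$- 126 q{\left(\frac{11}{-1},0 \right)} \left(-145\right) = \left(-126\right) \left(-9\right) \left(-145\right) = 1134 \left(-145\right) = -164430$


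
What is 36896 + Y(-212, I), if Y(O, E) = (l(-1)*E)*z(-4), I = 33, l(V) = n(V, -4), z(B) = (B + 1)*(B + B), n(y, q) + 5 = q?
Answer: 29768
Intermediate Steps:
n(y, q) = -5 + q
z(B) = 2*B*(1 + B) (z(B) = (1 + B)*(2*B) = 2*B*(1 + B))
l(V) = -9 (l(V) = -5 - 4 = -9)
Y(O, E) = -216*E (Y(O, E) = (-9*E)*(2*(-4)*(1 - 4)) = (-9*E)*(2*(-4)*(-3)) = -9*E*24 = -216*E)
36896 + Y(-212, I) = 36896 - 216*33 = 36896 - 7128 = 29768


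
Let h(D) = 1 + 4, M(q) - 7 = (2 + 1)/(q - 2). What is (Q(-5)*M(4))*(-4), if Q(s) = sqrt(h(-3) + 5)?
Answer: -34*sqrt(10) ≈ -107.52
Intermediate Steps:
M(q) = 7 + 3/(-2 + q) (M(q) = 7 + (2 + 1)/(q - 2) = 7 + 3/(-2 + q))
h(D) = 5
Q(s) = sqrt(10) (Q(s) = sqrt(5 + 5) = sqrt(10))
(Q(-5)*M(4))*(-4) = (sqrt(10)*((-11 + 7*4)/(-2 + 4)))*(-4) = (sqrt(10)*((-11 + 28)/2))*(-4) = (sqrt(10)*((1/2)*17))*(-4) = (sqrt(10)*(17/2))*(-4) = (17*sqrt(10)/2)*(-4) = -34*sqrt(10)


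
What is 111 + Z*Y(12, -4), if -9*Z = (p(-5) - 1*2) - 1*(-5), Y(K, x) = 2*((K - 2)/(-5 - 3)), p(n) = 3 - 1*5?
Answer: 2003/18 ≈ 111.28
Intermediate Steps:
p(n) = -2 (p(n) = 3 - 5 = -2)
Y(K, x) = ½ - K/4 (Y(K, x) = 2*((-2 + K)/(-8)) = 2*((-2 + K)*(-⅛)) = 2*(¼ - K/8) = ½ - K/4)
Z = -⅑ (Z = -((-2 - 1*2) - 1*(-5))/9 = -((-2 - 2) + 5)/9 = -(-4 + 5)/9 = -⅑*1 = -⅑ ≈ -0.11111)
111 + Z*Y(12, -4) = 111 - (½ - ¼*12)/9 = 111 - (½ - 3)/9 = 111 - ⅑*(-5/2) = 111 + 5/18 = 2003/18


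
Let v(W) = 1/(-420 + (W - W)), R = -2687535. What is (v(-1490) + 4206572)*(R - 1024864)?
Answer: -6558918944503361/420 ≈ -1.5616e+13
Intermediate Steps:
v(W) = -1/420 (v(W) = 1/(-420 + 0) = 1/(-420) = -1/420)
(v(-1490) + 4206572)*(R - 1024864) = (-1/420 + 4206572)*(-2687535 - 1024864) = (1766760239/420)*(-3712399) = -6558918944503361/420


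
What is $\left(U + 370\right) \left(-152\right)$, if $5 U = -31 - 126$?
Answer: $- \frac{257336}{5} \approx -51467.0$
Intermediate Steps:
$U = - \frac{157}{5}$ ($U = \frac{-31 - 126}{5} = \frac{1}{5} \left(-157\right) = - \frac{157}{5} \approx -31.4$)
$\left(U + 370\right) \left(-152\right) = \left(- \frac{157}{5} + 370\right) \left(-152\right) = \frac{1693}{5} \left(-152\right) = - \frac{257336}{5}$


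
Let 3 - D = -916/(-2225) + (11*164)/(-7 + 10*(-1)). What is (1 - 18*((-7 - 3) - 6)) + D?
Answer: 15043228/37825 ≈ 397.71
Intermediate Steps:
D = 4111803/37825 (D = 3 - (-916/(-2225) + (11*164)/(-7 + 10*(-1))) = 3 - (-916*(-1/2225) + 1804/(-7 - 10)) = 3 - (916/2225 + 1804/(-17)) = 3 - (916/2225 + 1804*(-1/17)) = 3 - (916/2225 - 1804/17) = 3 - 1*(-3998328/37825) = 3 + 3998328/37825 = 4111803/37825 ≈ 108.71)
(1 - 18*((-7 - 3) - 6)) + D = (1 - 18*((-7 - 3) - 6)) + 4111803/37825 = (1 - 18*(-10 - 6)) + 4111803/37825 = (1 - 18*(-16)) + 4111803/37825 = (1 + 288) + 4111803/37825 = 289 + 4111803/37825 = 15043228/37825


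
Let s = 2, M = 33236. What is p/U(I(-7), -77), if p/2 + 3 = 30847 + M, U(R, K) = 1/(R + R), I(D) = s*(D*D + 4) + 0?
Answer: 27169920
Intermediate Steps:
I(D) = 8 + 2*D² (I(D) = 2*(D*D + 4) + 0 = 2*(D² + 4) + 0 = 2*(4 + D²) + 0 = (8 + 2*D²) + 0 = 8 + 2*D²)
U(R, K) = 1/(2*R)
p = 128160 (p = -6 + 2*(30847 + 33236) = -6 + 2*64083 = -6 + 128166 = 128160)
p/U(I(-7), -77) = 128160/((1/(2*(8 + 2*(-7)²)))) = 128160/((1/(2*(8 + 2*49)))) = 128160/((1/(2*(8 + 98)))) = 128160/(((½)/106)) = 128160/(((½)*(1/106))) = 128160/(1/212) = 128160*212 = 27169920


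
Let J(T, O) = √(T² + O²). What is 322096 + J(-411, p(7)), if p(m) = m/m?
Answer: 322096 + √168922 ≈ 3.2251e+5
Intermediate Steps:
p(m) = 1
J(T, O) = √(O² + T²)
322096 + J(-411, p(7)) = 322096 + √(1² + (-411)²) = 322096 + √(1 + 168921) = 322096 + √168922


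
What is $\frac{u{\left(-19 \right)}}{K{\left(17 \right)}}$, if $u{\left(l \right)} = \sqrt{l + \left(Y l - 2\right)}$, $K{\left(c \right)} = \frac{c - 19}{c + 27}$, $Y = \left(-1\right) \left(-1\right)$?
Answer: $- 44 i \sqrt{10} \approx - 139.14 i$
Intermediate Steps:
$Y = 1$
$K{\left(c \right)} = \frac{-19 + c}{27 + c}$
$u{\left(l \right)} = \sqrt{-2 + 2 l}$ ($u{\left(l \right)} = \sqrt{l + \left(1 l - 2\right)} = \sqrt{l + \left(l - 2\right)} = \sqrt{l + \left(-2 + l\right)} = \sqrt{-2 + 2 l}$)
$\frac{u{\left(-19 \right)}}{K{\left(17 \right)}} = \frac{\sqrt{-2 + 2 \left(-19\right)}}{\frac{1}{27 + 17} \left(-19 + 17\right)} = \frac{\sqrt{-2 - 38}}{\frac{1}{44} \left(-2\right)} = \frac{\sqrt{-40}}{\frac{1}{44} \left(-2\right)} = \frac{2 i \sqrt{10}}{- \frac{1}{22}} = 2 i \sqrt{10} \left(-22\right) = - 44 i \sqrt{10}$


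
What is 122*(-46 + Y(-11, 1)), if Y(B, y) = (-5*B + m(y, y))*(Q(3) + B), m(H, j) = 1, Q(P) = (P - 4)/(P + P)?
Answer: -245708/3 ≈ -81903.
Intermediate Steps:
Q(P) = (-4 + P)/(2*P) (Q(P) = (-4 + P)/((2*P)) = (-4 + P)*(1/(2*P)) = (-4 + P)/(2*P))
Y(B, y) = (1 - 5*B)*(-⅙ + B) (Y(B, y) = (-5*B + 1)*((½)*(-4 + 3)/3 + B) = (1 - 5*B)*((½)*(⅓)*(-1) + B) = (1 - 5*B)*(-⅙ + B))
122*(-46 + Y(-11, 1)) = 122*(-46 + (-⅙ - 5*(-11)² + (11/6)*(-11))) = 122*(-46 + (-⅙ - 5*121 - 121/6)) = 122*(-46 + (-⅙ - 605 - 121/6)) = 122*(-46 - 1876/3) = 122*(-2014/3) = -245708/3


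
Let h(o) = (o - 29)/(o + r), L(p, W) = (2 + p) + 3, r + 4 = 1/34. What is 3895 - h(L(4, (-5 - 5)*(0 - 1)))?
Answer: 666725/171 ≈ 3899.0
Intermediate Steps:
r = -135/34 (r = -4 + 1/34 = -135/34 ≈ -3.9706)
L(p, W) = 5 + p
h(o) = (-29 + o)/(-135/34 + o) (h(o) = (o - 29)/(o - 135/34) = (-29 + o)/(-135/34 + o))
3895 - h(L(4, (-5 - 5)*(0 - 1))) = 3895 - 34*(-29 + (5 + 4))/(-135 + 34*(5 + 4)) = 3895 - 34*(-29 + 9)/(-135 + 34*9) = 3895 - 34*(-20)/(-135 + 306) = 3895 - 34*(-20)/171 = 3895 - 1*(-680/171) = 3895 + 680/171 = 666725/171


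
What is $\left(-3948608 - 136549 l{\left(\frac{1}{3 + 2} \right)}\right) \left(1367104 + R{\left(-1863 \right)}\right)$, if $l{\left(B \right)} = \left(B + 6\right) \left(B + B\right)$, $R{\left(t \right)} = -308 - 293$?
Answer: $- \frac{146463483270714}{25} \approx -5.8585 \cdot 10^{12}$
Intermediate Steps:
$R{\left(t \right)} = -601$
$l{\left(B \right)} = 2 B \left(6 + B\right)$ ($l{\left(B \right)} = \left(6 + B\right) 2 B = 2 B \left(6 + B\right)$)
$\left(-3948608 - 136549 l{\left(\frac{1}{3 + 2} \right)}\right) \left(1367104 + R{\left(-1863 \right)}\right) = \left(-3948608 - 136549 \frac{2 \left(6 + \frac{1}{3 + 2}\right)}{3 + 2}\right) \left(1367104 - 601\right) = \left(-3948608 - 136549 \frac{2 \left(6 + \frac{1}{5}\right)}{5}\right) 1366503 = \left(-3948608 - 136549 \cdot 2 \cdot \frac{1}{5} \left(6 + \frac{1}{5}\right)\right) 1366503 = \left(-3948608 - 136549 \cdot 2 \cdot \frac{1}{5} \cdot \frac{31}{5}\right) 1366503 = \left(-3948608 - \frac{8466038}{25}\right) 1366503 = \left(- \frac{107181238}{25}\right) 1366503 = - \frac{146463483270714}{25}$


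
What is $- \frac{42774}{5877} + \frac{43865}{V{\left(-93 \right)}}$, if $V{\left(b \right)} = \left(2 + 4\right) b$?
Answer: $- \frac{1009543}{11754} \approx -85.889$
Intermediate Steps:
$V{\left(b \right)} = 6 b$
$- \frac{42774}{5877} + \frac{43865}{V{\left(-93 \right)}} = - \frac{42774}{5877} + \frac{43865}{6 \left(-93\right)} = \left(-42774\right) \frac{1}{5877} + \frac{43865}{-558} = - \frac{14258}{1959} + 43865 \left(- \frac{1}{558}\right) = - \frac{14258}{1959} - \frac{1415}{18} = - \frac{1009543}{11754}$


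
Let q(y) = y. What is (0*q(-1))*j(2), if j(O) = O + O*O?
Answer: 0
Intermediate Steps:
j(O) = O + O²
(0*q(-1))*j(2) = (0*(-1))*(2*(1 + 2)) = 0*(2*3) = 0*6 = 0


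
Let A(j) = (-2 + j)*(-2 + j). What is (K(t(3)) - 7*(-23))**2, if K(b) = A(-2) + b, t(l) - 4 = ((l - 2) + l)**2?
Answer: 38809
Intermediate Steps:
t(l) = 4 + (-2 + 2*l)**2 (t(l) = 4 + ((l - 2) + l)**2 = 4 + ((-2 + l) + l)**2 = 4 + (-2 + 2*l)**2)
A(j) = (-2 + j)**2
K(b) = 16 + b (K(b) = (-2 - 2)**2 + b = (-4)**2 + b = 16 + b)
(K(t(3)) - 7*(-23))**2 = ((16 + (4 + 4*(-1 + 3)**2)) - 7*(-23))**2 = ((16 + (4 + 4*2**2)) + 161)**2 = ((16 + (4 + 4*4)) + 161)**2 = ((16 + (4 + 16)) + 161)**2 = ((16 + 20) + 161)**2 = (36 + 161)**2 = 197**2 = 38809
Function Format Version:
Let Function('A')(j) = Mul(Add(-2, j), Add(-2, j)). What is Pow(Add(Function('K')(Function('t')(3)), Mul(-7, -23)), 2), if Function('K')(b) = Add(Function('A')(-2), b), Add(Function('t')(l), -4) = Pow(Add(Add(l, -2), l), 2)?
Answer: 38809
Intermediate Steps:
Function('t')(l) = Add(4, Pow(Add(-2, Mul(2, l)), 2)) (Function('t')(l) = Add(4, Pow(Add(Add(l, -2), l), 2)) = Add(4, Pow(Add(Add(-2, l), l), 2)) = Add(4, Pow(Add(-2, Mul(2, l)), 2)))
Function('A')(j) = Pow(Add(-2, j), 2)
Function('K')(b) = Add(16, b) (Function('K')(b) = Add(Pow(Add(-2, -2), 2), b) = Add(Pow(-4, 2), b) = Add(16, b))
Pow(Add(Function('K')(Function('t')(3)), Mul(-7, -23)), 2) = Pow(Add(Add(16, Add(4, Mul(4, Pow(Add(-1, 3), 2)))), Mul(-7, -23)), 2) = Pow(Add(Add(16, Add(4, Mul(4, Pow(2, 2)))), 161), 2) = Pow(Add(Add(16, Add(4, Mul(4, 4))), 161), 2) = Pow(Add(Add(16, Add(4, 16)), 161), 2) = Pow(Add(Add(16, 20), 161), 2) = Pow(Add(36, 161), 2) = Pow(197, 2) = 38809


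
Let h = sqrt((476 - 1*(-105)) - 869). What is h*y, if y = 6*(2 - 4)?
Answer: -144*I*sqrt(2) ≈ -203.65*I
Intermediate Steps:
y = -12 (y = 6*(-2) = -12)
h = 12*I*sqrt(2) (h = sqrt((476 + 105) - 869) = sqrt(581 - 869) = sqrt(-288) = 12*I*sqrt(2) ≈ 16.971*I)
h*y = (12*I*sqrt(2))*(-12) = -144*I*sqrt(2)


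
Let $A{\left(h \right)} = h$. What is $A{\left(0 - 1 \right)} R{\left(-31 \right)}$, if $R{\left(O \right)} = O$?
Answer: $31$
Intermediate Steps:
$A{\left(0 - 1 \right)} R{\left(-31 \right)} = \left(0 - 1\right) \left(-31\right) = \left(-1\right) \left(-31\right) = 31$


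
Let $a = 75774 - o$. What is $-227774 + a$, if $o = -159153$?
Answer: $7153$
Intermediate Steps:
$a = 234927$ ($a = 75774 - -159153 = 75774 + 159153 = 234927$)
$-227774 + a = -227774 + 234927 = 7153$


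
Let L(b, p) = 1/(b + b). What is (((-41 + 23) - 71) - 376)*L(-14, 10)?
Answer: 465/28 ≈ 16.607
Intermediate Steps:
L(b, p) = 1/(2*b)
(((-41 + 23) - 71) - 376)*L(-14, 10) = (((-41 + 23) - 71) - 376)*((½)/(-14)) = ((-18 - 71) - 376)*((½)*(-1/14)) = (-89 - 376)*(-1/28) = -465*(-1/28) = 465/28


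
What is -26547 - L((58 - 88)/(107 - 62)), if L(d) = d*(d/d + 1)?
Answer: -79637/3 ≈ -26546.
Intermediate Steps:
L(d) = 2*d (L(d) = d*(1 + 1) = d*2 = 2*d)
-26547 - L((58 - 88)/(107 - 62)) = -26547 - 2*(58 - 88)/(107 - 62) = -26547 - 2*(-30/45) = -26547 - 2*(-30*1/45) = -26547 - 2*(-2)/3 = -26547 - 1*(-4/3) = -26547 + 4/3 = -79637/3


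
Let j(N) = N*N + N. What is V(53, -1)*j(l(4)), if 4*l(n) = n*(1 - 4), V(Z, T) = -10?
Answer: -60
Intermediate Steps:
l(n) = -3*n/4 (l(n) = (n*(1 - 4))/4 = (n*(-3))/4 = (-3*n)/4 = -3*n/4)
j(N) = N + N² (j(N) = N² + N = N + N²)
V(53, -1)*j(l(4)) = -10*(-¾*4)*(1 - ¾*4) = -(-30)*(1 - 3) = -(-30)*(-2) = -10*6 = -60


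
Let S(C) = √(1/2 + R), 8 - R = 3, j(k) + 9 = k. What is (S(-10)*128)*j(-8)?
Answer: -1088*√22 ≈ -5103.2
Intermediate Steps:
j(k) = -9 + k
R = 5 (R = 8 - 1*3 = 8 - 3 = 5)
S(C) = √22/2 (S(C) = √(1/2 + 5) = √(½ + 5) = √(11/2) = √22/2)
(S(-10)*128)*j(-8) = ((√22/2)*128)*(-9 - 8) = (64*√22)*(-17) = -1088*√22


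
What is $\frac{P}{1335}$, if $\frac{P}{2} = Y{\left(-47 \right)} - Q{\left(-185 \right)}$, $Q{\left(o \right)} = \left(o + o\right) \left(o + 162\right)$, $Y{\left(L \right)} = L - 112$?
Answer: $- \frac{17338}{1335} \approx -12.987$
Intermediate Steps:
$Y{\left(L \right)} = -112 + L$
$Q{\left(o \right)} = 2 o \left(162 + o\right)$
$P = -17338$ ($P = 2 \left(\left(-112 - 47\right) - 2 \left(-185\right) \left(162 - 185\right)\right) = 2 \left(-159 - 2 \left(-185\right) \left(-23\right)\right) = 2 \left(-159 - 8510\right) = 2 \left(-8669\right) = -17338$)
$\frac{P}{1335} = - \frac{17338}{1335}$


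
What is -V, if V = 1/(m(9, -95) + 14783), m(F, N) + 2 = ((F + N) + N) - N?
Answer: -1/14695 ≈ -6.8050e-5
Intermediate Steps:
m(F, N) = -2 + F + N (m(F, N) = -2 + (((F + N) + N) - N) = -2 + ((F + 2*N) - N) = -2 + (F + N) = -2 + F + N)
V = 1/14695 (V = 1/((-2 + 9 - 95) + 14783) = 1/(-88 + 14783) = 1/14695 ≈ 6.8050e-5)
-V = -1*1/14695 = -1/14695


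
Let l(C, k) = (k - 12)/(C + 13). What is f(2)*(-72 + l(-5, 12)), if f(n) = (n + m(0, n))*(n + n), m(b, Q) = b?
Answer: -576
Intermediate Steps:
l(C, k) = (-12 + k)/(13 + C)
f(n) = 2*n² (f(n) = (n + 0)*(n + n) = n*(2*n) = 2*n²)
f(2)*(-72 + l(-5, 12)) = (2*2²)*(-72 + (-12 + 12)/(13 - 5)) = (2*4)*(-72 + 0/8) = 8*(-72 + (⅛)*0) = 8*(-72 + 0) = 8*(-72) = -576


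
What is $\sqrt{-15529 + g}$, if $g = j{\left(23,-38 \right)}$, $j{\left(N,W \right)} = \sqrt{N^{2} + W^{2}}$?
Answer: $\sqrt{-15529 + \sqrt{1973}} \approx 124.44 i$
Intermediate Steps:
$g = \sqrt{1973}$ ($g = \sqrt{23^{2} + \left(-38\right)^{2}} = \sqrt{529 + 1444} = \sqrt{1973} \approx 44.418$)
$\sqrt{-15529 + g} = \sqrt{-15529 + \sqrt{1973}}$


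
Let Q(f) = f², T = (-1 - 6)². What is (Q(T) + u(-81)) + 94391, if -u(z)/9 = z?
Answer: 97521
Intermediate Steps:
u(z) = -9*z
T = 49 (T = (-7)² = 49)
(Q(T) + u(-81)) + 94391 = (49² - 9*(-81)) + 94391 = (2401 + 729) + 94391 = 3130 + 94391 = 97521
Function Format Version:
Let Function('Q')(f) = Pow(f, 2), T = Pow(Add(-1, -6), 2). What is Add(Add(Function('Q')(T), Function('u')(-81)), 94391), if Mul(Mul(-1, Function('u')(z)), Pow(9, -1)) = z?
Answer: 97521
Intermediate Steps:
Function('u')(z) = Mul(-9, z)
T = 49 (T = Pow(-7, 2) = 49)
Add(Add(Function('Q')(T), Function('u')(-81)), 94391) = Add(Add(Pow(49, 2), Mul(-9, -81)), 94391) = Add(Add(2401, 729), 94391) = Add(3130, 94391) = 97521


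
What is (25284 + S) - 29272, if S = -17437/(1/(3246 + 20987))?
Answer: -422554809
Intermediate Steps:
S = -422550821 (S = -17437/(1/24233) = -17437/1/24233 = -17437*24233 = -422550821)
(25284 + S) - 29272 = (25284 - 422550821) - 29272 = -422525537 - 29272 = -422554809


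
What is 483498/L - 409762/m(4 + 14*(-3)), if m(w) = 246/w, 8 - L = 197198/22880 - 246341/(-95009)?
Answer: -4162394570417318/47706366597 ≈ -87250.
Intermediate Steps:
L = -3490709751/1086902960 (L = 8 - (197198/22880 - 246341/(-95009)) = 8 - (197198*(1/22880) - 246341*(-1/95009)) = 8 - (98599/11440 + 246341/95009) = 8 - 1*12185933431/1086902960 = 8 - 12185933431/1086902960 = -3490709751/1086902960 ≈ -3.2116)
483498/L - 409762/m(4 + 14*(-3)) = 483498/(-3490709751/1086902960) - 409762/(246/(4 + 14*(-3))) = 483498*(-1086902960/3490709751) - 409762/(246/(4 - 42)) = -58390600817120/387856639 - 409762/(246/(-38)) = -58390600817120/387856639 - 409762/(246*(-1/38)) = -58390600817120/387856639 - 409762/(-123/19) = -58390600817120/387856639 - 409762*(-19/123) = -58390600817120/387856639 + 7785478/123 = -4162394570417318/47706366597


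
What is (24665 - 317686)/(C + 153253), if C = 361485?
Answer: -293021/514738 ≈ -0.56926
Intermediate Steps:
(24665 - 317686)/(C + 153253) = (24665 - 317686)/(361485 + 153253) = -293021/514738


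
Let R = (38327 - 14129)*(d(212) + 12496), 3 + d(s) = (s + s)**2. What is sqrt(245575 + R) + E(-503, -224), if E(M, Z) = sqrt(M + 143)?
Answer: sqrt(4652770837) + 6*I*sqrt(10) ≈ 68211.0 + 18.974*I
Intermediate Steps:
d(s) = -3 + 4*s**2 (d(s) = -3 + (s + s)**2 = -3 + (2*s)**2 = -3 + 4*s**2)
E(M, Z) = sqrt(143 + M)
R = 4652525262 (R = (38327 - 14129)*((-3 + 4*212**2) + 12496) = 24198*((-3 + 4*44944) + 12496) = 24198*((-3 + 179776) + 12496) = 24198*(179773 + 12496) = 24198*192269 = 4652525262)
sqrt(245575 + R) + E(-503, -224) = sqrt(245575 + 4652525262) + sqrt(143 - 503) = sqrt(4652770837) + sqrt(-360) = sqrt(4652770837) + 6*I*sqrt(10)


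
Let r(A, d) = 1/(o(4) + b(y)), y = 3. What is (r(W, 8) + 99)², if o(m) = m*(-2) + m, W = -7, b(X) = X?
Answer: 9604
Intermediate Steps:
o(m) = -m (o(m) = -2*m + m = -m)
r(A, d) = -1 (r(A, d) = 1/(-1*4 + 3) = 1/(-4 + 3) = 1/(-1) = -1)
(r(W, 8) + 99)² = (-1 + 99)² = 98² = 9604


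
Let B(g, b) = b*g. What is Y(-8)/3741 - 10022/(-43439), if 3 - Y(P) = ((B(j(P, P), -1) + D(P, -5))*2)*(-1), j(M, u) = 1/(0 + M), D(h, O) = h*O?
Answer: 54811465/216673732 ≈ 0.25297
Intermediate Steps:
D(h, O) = O*h
j(M, u) = 1/M
Y(P) = 3 - 10*P - 2/P (Y(P) = 3 - (-1/P - 5*P)*2*(-1) = 3 - (-10*P - 2/P)*(-1) = 3 - (2/P + 10*P) = 3 + (-10*P - 2/P) = 3 - 10*P - 2/P)
Y(-8)/3741 - 10022/(-43439) = (3 - 10*(-8) - 2/(-8))/3741 - 10022/(-43439) = (3 + 80 - 2*(-⅛))*(1/3741) - 10022*(-1/43439) = (3 + 80 + ¼)*(1/3741) + 10022/43439 = (333/4)*(1/3741) + 10022/43439 = 111/4988 + 10022/43439 = 54811465/216673732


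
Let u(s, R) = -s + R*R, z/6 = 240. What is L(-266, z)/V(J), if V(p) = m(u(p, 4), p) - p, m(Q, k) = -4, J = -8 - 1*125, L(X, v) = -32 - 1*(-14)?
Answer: -6/43 ≈ -0.13953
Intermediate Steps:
z = 1440 (z = 6*240 = 1440)
L(X, v) = -18 (L(X, v) = -32 + 14 = -18)
u(s, R) = R² - s (u(s, R) = -s + R² = R² - s)
J = -133 (J = -8 - 125 = -133)
V(p) = -4 - p
L(-266, z)/V(J) = -18/(-4 - 1*(-133)) = -18/(-4 + 133) = -18/129 = -18*1/129 = -6/43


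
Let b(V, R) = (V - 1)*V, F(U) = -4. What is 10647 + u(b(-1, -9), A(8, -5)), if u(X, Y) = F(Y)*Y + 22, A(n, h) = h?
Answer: 10689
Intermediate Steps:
b(V, R) = V*(-1 + V) (b(V, R) = (-1 + V)*V = V*(-1 + V))
u(X, Y) = 22 - 4*Y (u(X, Y) = -4*Y + 22 = 22 - 4*Y)
10647 + u(b(-1, -9), A(8, -5)) = 10647 + (22 - 4*(-5)) = 10647 + (22 + 20) = 10647 + 42 = 10689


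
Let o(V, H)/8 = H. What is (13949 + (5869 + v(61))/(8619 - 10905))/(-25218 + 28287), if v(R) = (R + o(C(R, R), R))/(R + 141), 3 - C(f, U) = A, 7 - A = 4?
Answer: 6440071541/1417178268 ≈ 4.5443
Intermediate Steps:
A = 3 (A = 7 - 1*4 = 7 - 4 = 3)
C(f, U) = 0 (C(f, U) = 3 - 1*3 = 3 - 3 = 0)
o(V, H) = 8*H
v(R) = 9*R/(141 + R) (v(R) = (R + 8*R)/(R + 141) = (9*R)/(141 + R) = 9*R/(141 + R))
(13949 + (5869 + v(61))/(8619 - 10905))/(-25218 + 28287) = (13949 + (5869 + 9*61/(141 + 61))/(8619 - 10905))/(-25218 + 28287) = (13949 + (5869 + 9*61/202)/(-2286))/3069 = (13949 + (5869 + 9*61*(1/202))*(-1/2286))*(1/3069) = (13949 + (5869 + 549/202)*(-1/2286))*(1/3069) = (13949 + (1186087/202)*(-1/2286))*(1/3069) = (13949 - 1186087/461772)*(1/3069) = (6440071541/461772)*(1/3069) = 6440071541/1417178268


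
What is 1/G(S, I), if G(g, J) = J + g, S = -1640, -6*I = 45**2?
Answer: -2/3955 ≈ -0.00050569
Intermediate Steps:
I = -675/2 (I = -1/6*45**2 = -1/6*2025 = -675/2 ≈ -337.50)
1/G(S, I) = 1/(-675/2 - 1640) = 1/(-3955/2) = -2/3955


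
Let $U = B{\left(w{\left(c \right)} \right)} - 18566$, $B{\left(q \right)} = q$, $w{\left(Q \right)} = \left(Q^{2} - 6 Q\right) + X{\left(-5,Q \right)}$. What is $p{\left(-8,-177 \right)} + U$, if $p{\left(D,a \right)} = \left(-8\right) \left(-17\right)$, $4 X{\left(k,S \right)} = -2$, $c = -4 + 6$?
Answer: $- \frac{36877}{2} \approx -18439.0$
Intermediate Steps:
$c = 2$
$X{\left(k,S \right)} = - \frac{1}{2}$ ($X{\left(k,S \right)} = \frac{1}{4} \left(-2\right) = - \frac{1}{2}$)
$w{\left(Q \right)} = - \frac{1}{2} + Q^{2} - 6 Q$ ($w{\left(Q \right)} = \left(Q^{2} - 6 Q\right) - \frac{1}{2} = - \frac{1}{2} + Q^{2} - 6 Q$)
$U = - \frac{37149}{2}$ ($U = \left(- \frac{1}{2} + 2^{2} - 12\right) - 18566 = \left(- \frac{1}{2} + 4 - 12\right) - 18566 = - \frac{17}{2} - 18566 = - \frac{37149}{2} \approx -18575.0$)
$p{\left(D,a \right)} = 136$
$p{\left(-8,-177 \right)} + U = 136 - \frac{37149}{2} = - \frac{36877}{2}$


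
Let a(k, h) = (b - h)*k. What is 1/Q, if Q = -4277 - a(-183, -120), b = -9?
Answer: 1/16036 ≈ 6.2360e-5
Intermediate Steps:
a(k, h) = k*(-9 - h) (a(k, h) = (-9 - h)*k = k*(-9 - h))
Q = 16036 (Q = -4277 - (-1)*(-183)*(9 - 120) = -4277 - (-1)*(-183)*(-111) = -4277 - 1*(-20313) = -4277 + 20313 = 16036)
1/Q = 1/16036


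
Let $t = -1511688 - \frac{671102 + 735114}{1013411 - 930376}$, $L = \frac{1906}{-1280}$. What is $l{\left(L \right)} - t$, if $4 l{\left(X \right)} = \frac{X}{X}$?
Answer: $\frac{502097760219}{332140} \approx 1.5117 \cdot 10^{6}$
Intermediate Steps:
$L = - \frac{953}{640}$ ($L = 1906 \left(- \frac{1}{1280}\right) = - \frac{953}{640} \approx -1.4891$)
$l{\left(X \right)} = \frac{1}{4}$ ($l{\left(X \right)} = \frac{X \frac{1}{X}}{4} = \frac{1}{4} \cdot 1 = \frac{1}{4}$)
$t = - \frac{125524419296}{83035}$ ($t = -1511688 - \frac{1406216}{83035} = - \frac{125524419296}{83035} \approx -1.5117 \cdot 10^{6}$)
$l{\left(L \right)} - t = \frac{1}{4} - - \frac{125524419296}{83035} = \frac{1}{4} + \frac{125524419296}{83035} = \frac{502097760219}{332140}$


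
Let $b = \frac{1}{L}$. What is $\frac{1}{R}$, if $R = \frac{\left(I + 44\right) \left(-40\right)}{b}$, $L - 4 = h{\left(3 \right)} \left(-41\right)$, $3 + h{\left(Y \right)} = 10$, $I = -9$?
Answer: $\frac{1}{396200} \approx 2.524 \cdot 10^{-6}$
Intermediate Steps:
$h{\left(Y \right)} = 7$ ($h{\left(Y \right)} = -3 + 10 = 7$)
$L = -283$ ($L = 4 + 7 \left(-41\right) = 4 - 287 = -283$)
$b = - \frac{1}{283}$ ($b = \frac{1}{-283} = - \frac{1}{283} \approx -0.0035336$)
$R = 396200$ ($R = \frac{\left(-9 + 44\right) \left(-40\right)}{- \frac{1}{283}} = 35 \left(-40\right) \left(-283\right) = \left(-1400\right) \left(-283\right) = 396200$)
$\frac{1}{R} = \frac{1}{396200}$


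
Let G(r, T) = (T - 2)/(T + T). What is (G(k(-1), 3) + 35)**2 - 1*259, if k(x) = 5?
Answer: 35197/36 ≈ 977.69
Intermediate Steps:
G(r, T) = (-2 + T)/(2*T) (G(r, T) = (-2 + T)/((2*T)) = (-2 + T)*(1/(2*T)) = (-2 + T)/(2*T))
(G(k(-1), 3) + 35)**2 - 1*259 = ((1/2)*(-2 + 3)/3 + 35)**2 - 1*259 = ((1/2)*(1/3)*1 + 35)**2 - 259 = (1/6 + 35)**2 - 259 = (211/6)**2 - 259 = 44521/36 - 259 = 35197/36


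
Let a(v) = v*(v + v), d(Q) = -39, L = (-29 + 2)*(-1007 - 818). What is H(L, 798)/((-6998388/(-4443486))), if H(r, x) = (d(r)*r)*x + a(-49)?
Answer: -567852237732794/583199 ≈ -9.7368e+8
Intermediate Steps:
L = 49275 (L = -27*(-1825) = 49275)
a(v) = 2*v² (a(v) = v*(2*v) = 2*v²)
H(r, x) = 4802 - 39*r*x (H(r, x) = (-39*r)*x + 2*(-49)² = -39*r*x + 2*2401 = -39*r*x + 4802 = 4802 - 39*r*x)
H(L, 798)/((-6998388/(-4443486))) = (4802 - 39*49275*798)/((-6998388/(-4443486))) = (4802 - 1533536550)/((-6998388*(-1/4443486))) = -1533531748/1166398/740581 = -1533531748*740581/1166398 = -567852237732794/583199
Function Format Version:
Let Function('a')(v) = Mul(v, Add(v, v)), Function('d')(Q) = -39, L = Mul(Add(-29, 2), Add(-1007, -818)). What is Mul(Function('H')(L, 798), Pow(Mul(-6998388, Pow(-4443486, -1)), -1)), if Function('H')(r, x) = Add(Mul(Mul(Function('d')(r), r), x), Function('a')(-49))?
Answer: Rational(-567852237732794, 583199) ≈ -9.7368e+8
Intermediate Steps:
L = 49275 (L = Mul(-27, -1825) = 49275)
Function('a')(v) = Mul(2, Pow(v, 2)) (Function('a')(v) = Mul(v, Mul(2, v)) = Mul(2, Pow(v, 2)))
Function('H')(r, x) = Add(4802, Mul(-39, r, x)) (Function('H')(r, x) = Add(Mul(Mul(-39, r), x), Mul(2, Pow(-49, 2))) = Add(Mul(-39, r, x), Mul(2, 2401)) = Add(Mul(-39, r, x), 4802) = Add(4802, Mul(-39, r, x)))
Mul(Function('H')(L, 798), Pow(Mul(-6998388, Pow(-4443486, -1)), -1)) = Mul(Add(4802, Mul(-39, 49275, 798)), Pow(Mul(-6998388, Pow(-4443486, -1)), -1)) = Mul(Add(4802, -1533536550), Pow(Mul(-6998388, Rational(-1, 4443486)), -1)) = Mul(-1533531748, Pow(Rational(1166398, 740581), -1)) = Mul(-1533531748, Rational(740581, 1166398)) = Rational(-567852237732794, 583199)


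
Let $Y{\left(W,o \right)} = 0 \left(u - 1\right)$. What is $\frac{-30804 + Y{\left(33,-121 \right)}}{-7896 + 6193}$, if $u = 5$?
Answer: $\frac{30804}{1703} \approx 18.088$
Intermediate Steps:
$Y{\left(W,o \right)} = 0$ ($Y{\left(W,o \right)} = 0 \left(5 - 1\right) = 0 \cdot 4 = 0$)
$\frac{-30804 + Y{\left(33,-121 \right)}}{-7896 + 6193} = \frac{-30804 + 0}{-7896 + 6193} = - \frac{30804}{-1703} = \left(-30804\right) \left(- \frac{1}{1703}\right) = \frac{30804}{1703}$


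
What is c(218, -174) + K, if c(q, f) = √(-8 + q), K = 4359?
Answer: 4359 + √210 ≈ 4373.5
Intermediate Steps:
c(218, -174) + K = √(-8 + 218) + 4359 = √210 + 4359 = 4359 + √210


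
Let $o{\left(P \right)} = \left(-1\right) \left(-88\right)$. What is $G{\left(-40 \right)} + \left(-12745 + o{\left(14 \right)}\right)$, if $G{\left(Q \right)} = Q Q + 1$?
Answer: $-11056$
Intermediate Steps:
$o{\left(P \right)} = 88$
$G{\left(Q \right)} = 1 + Q^{2}$ ($G{\left(Q \right)} = Q^{2} + 1 = 1 + Q^{2}$)
$G{\left(-40 \right)} + \left(-12745 + o{\left(14 \right)}\right) = \left(1 + \left(-40\right)^{2}\right) + \left(-12745 + 88\right) = \left(1 + 1600\right) - 12657 = 1601 - 12657 = -11056$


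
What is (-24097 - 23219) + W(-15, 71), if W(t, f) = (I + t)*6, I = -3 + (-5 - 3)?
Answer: -47472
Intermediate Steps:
I = -11 (I = -3 - 8 = -11)
W(t, f) = -66 + 6*t (W(t, f) = (-11 + t)*6 = -66 + 6*t)
(-24097 - 23219) + W(-15, 71) = (-24097 - 23219) + (-66 + 6*(-15)) = -47316 + (-66 - 90) = -47316 - 156 = -47472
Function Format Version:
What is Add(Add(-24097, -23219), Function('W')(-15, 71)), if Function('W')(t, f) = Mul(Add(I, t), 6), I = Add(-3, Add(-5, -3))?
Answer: -47472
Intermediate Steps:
I = -11 (I = Add(-3, -8) = -11)
Function('W')(t, f) = Add(-66, Mul(6, t)) (Function('W')(t, f) = Mul(Add(-11, t), 6) = Add(-66, Mul(6, t)))
Add(Add(-24097, -23219), Function('W')(-15, 71)) = Add(Add(-24097, -23219), Add(-66, Mul(6, -15))) = Add(-47316, Add(-66, -90)) = Add(-47316, -156) = -47472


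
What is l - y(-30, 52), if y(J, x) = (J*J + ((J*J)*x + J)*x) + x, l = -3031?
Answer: -2436023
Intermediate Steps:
y(J, x) = x + J**2 + x*(J + x*J**2) (y(J, x) = (J**2 + (J**2*x + J)*x) + x = (J**2 + (x*J**2 + J)*x) + x = (J**2 + (J + x*J**2)*x) + x = (J**2 + x*(J + x*J**2)) + x = x + J**2 + x*(J + x*J**2))
l - y(-30, 52) = -3031 - (52 + (-30)**2 - 30*52 + (-30)**2*52**2) = -3031 - (52 + 900 - 1560 + 900*2704) = -3031 - (52 + 900 - 1560 + 2433600) = -3031 - 1*2432992 = -3031 - 2432992 = -2436023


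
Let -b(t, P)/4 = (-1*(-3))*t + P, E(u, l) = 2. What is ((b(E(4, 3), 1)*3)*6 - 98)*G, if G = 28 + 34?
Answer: -37324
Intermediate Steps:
b(t, P) = -12*t - 4*P (b(t, P) = -4*((-1*(-3))*t + P) = -4*(3*t + P) = -4*(P + 3*t) = -12*t - 4*P)
G = 62
((b(E(4, 3), 1)*3)*6 - 98)*G = (((-12*2 - 4*1)*3)*6 - 98)*62 = (((-24 - 4)*3)*6 - 98)*62 = (-28*3*6 - 98)*62 = (-84*6 - 98)*62 = (-504 - 98)*62 = -602*62 = -37324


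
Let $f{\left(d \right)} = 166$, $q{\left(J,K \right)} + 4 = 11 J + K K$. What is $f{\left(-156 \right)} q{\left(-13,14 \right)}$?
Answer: $8134$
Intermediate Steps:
$q{\left(J,K \right)} = -4 + K^{2} + 11 J$ ($q{\left(J,K \right)} = -4 + \left(11 J + K K\right) = -4 + \left(11 J + K^{2}\right) = -4 + \left(K^{2} + 11 J\right) = -4 + K^{2} + 11 J$)
$f{\left(-156 \right)} q{\left(-13,14 \right)} = 166 \left(-4 + 14^{2} + 11 \left(-13\right)\right) = 166 \left(-4 + 196 - 143\right) = 166 \cdot 49 = 8134$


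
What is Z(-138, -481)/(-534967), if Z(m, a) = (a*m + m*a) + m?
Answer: -4278/17257 ≈ -0.24790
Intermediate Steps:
Z(m, a) = m + 2*a*m (Z(m, a) = (a*m + a*m) + m = 2*a*m + m = m + 2*a*m)
Z(-138, -481)/(-534967) = -138*(1 + 2*(-481))/(-534967) = -138*(1 - 962)*(-1/534967) = -138*(-961)*(-1/534967) = 132618*(-1/534967) = -4278/17257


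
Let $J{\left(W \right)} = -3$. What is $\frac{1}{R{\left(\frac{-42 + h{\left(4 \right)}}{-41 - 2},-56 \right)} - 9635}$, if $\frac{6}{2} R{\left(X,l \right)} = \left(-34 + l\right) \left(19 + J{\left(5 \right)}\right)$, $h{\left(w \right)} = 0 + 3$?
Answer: $- \frac{1}{10115} \approx -9.8863 \cdot 10^{-5}$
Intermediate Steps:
$h{\left(w \right)} = 3$
$R{\left(X,l \right)} = - \frac{544}{3} + \frac{16 l}{3}$ ($R{\left(X,l \right)} = \frac{\left(-34 + l\right) \left(19 - 3\right)}{3} = \frac{\left(-34 + l\right) 16}{3} = \frac{-544 + 16 l}{3} = - \frac{544}{3} + \frac{16 l}{3}$)
$\frac{1}{R{\left(\frac{-42 + h{\left(4 \right)}}{-41 - 2},-56 \right)} - 9635} = \frac{1}{\left(- \frac{544}{3} + \frac{16}{3} \left(-56\right)\right) - 9635} = \frac{1}{\left(- \frac{544}{3} - \frac{896}{3}\right) - 9635} = \frac{1}{-480 - 9635} = \frac{1}{-10115} = - \frac{1}{10115}$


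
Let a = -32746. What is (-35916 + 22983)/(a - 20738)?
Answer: 4311/17828 ≈ 0.24181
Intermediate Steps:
(-35916 + 22983)/(a - 20738) = (-35916 + 22983)/(-32746 - 20738) = -12933/(-53484) = -12933*(-1/53484) = 4311/17828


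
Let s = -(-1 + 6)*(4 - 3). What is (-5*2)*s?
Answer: 50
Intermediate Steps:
s = -5 ≈ -5.0000
(-5*2)*s = -5*2*(-5) = -10*(-5) = 50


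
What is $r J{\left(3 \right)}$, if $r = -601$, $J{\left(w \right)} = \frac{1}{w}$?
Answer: $- \frac{601}{3} \approx -200.33$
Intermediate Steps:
$r J{\left(3 \right)} = - \frac{601}{3}$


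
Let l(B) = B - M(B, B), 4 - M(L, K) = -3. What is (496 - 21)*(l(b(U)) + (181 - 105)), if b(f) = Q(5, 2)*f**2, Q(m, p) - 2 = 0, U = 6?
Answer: 66975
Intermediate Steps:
M(L, K) = 7 (M(L, K) = 4 - 1*(-3) = 4 + 3 = 7)
Q(m, p) = 2 (Q(m, p) = 2 + 0 = 2)
b(f) = 2*f**2
l(B) = -7 + B (l(B) = B - 1*7 = B - 7 = -7 + B)
(496 - 21)*(l(b(U)) + (181 - 105)) = (496 - 21)*((-7 + 2*6**2) + (181 - 105)) = 475*((-7 + 2*36) + 76) = 475*((-7 + 72) + 76) = 475*(65 + 76) = 475*141 = 66975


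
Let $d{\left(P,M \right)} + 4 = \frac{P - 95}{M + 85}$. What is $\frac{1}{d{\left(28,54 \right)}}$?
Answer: $- \frac{139}{623} \approx -0.22311$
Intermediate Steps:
$d{\left(P,M \right)} = -4 + \frac{-95 + P}{85 + M}$ ($d{\left(P,M \right)} = -4 + \frac{P - 95}{M + 85} = -4 + \frac{-95 + P}{85 + M}$)
$\frac{1}{d{\left(28,54 \right)}} = \frac{1}{\frac{1}{85 + 54} \left(-435 + 28 - 216\right)} = \frac{1}{\frac{1}{139} \left(-435 + 28 - 216\right)} = \frac{1}{\frac{1}{139} \left(-623\right)} = \frac{1}{- \frac{623}{139}} = - \frac{139}{623}$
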